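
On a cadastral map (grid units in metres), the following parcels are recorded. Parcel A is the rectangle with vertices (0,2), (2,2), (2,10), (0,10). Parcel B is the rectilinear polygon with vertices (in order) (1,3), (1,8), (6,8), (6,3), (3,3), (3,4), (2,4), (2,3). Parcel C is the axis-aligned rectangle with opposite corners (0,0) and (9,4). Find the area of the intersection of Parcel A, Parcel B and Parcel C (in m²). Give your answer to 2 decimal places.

1.00

The intersection is the polygon with vertices (1,3), (1,4), (2,4), (2,3).
By the shoelace formula its area is 1.00.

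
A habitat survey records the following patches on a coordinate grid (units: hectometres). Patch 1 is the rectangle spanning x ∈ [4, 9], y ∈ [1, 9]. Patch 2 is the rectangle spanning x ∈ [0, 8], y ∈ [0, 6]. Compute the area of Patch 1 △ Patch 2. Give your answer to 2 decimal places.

48.00

|Patch 1∩Patch 2|: x∈[4,8], y∈[1,6] → 4·5 = 20.
|Patch 1 △ Patch 2| = |Patch 1| + |Patch 2| − 2·|Patch 1∩Patch 2| = 40 + 48 − 40 = 48.00.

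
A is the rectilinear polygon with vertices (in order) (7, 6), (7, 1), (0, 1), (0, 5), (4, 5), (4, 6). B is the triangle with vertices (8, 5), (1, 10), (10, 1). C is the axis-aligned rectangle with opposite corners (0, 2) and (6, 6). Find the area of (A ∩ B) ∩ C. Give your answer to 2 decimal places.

The region (A ∩ B) ∩ C is the polygon with vertices (5,6), (6,6), (6,5).
By the shoelace formula its area is 0.50.

0.50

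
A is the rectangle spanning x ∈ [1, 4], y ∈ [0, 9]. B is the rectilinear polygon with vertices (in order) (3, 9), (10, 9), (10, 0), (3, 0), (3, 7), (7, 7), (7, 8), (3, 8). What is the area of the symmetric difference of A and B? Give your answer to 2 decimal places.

70.00

|A| = 27, |B| = 59, |A∩B| = 8.
|A △ B| = |A| + |B| − 2·|A∩B| = 27 + 59 − 16 = 70.00.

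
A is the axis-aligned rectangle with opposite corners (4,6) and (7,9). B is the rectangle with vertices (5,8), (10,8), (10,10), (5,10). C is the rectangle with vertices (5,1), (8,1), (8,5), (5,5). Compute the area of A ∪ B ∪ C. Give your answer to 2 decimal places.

29.00

By inclusion–exclusion:
Individual areas: |A| = 9, |B| = 10, |C| = 12.
|A∩B|: x∈[5,7], y∈[8,9] → 2·1 = 2.
|A∩C| = 0 (no overlap).
|B∩C| = 0 (no overlap).
|A∩B∩C| = 0.
|A ∪ B ∪ C| = 31 − 2 + 0 = 29.00.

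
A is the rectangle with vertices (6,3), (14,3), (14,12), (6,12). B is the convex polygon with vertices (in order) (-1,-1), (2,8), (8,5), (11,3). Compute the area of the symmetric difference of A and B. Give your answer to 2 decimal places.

|A| = 72, |B| = 49.5, |A∩B| = 8.
|A △ B| = |A| + |B| − 2·|A∩B| = 72 + 49.5 − 16 = 105.50.

105.50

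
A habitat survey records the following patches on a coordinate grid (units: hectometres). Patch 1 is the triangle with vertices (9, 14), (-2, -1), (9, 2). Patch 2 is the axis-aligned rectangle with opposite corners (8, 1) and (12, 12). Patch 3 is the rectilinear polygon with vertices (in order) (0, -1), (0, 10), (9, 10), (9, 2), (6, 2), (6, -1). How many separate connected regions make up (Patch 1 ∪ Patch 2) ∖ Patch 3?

2

(Patch 1 ∪ Patch 2) ∖ Patch 3 splits into 2 disjoint pieces (area 2.1818, area 40.9576).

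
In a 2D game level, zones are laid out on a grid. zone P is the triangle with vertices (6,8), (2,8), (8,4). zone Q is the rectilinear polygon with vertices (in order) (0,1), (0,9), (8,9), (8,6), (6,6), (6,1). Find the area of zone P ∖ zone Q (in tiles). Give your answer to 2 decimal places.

|zone P| = 8, |zone P∩zone Q| = 6.3333.
|zone P ∖ zone Q| = |zone P| − |zone P∩zone Q| = 8 − 6.3333 = 1.67.

1.67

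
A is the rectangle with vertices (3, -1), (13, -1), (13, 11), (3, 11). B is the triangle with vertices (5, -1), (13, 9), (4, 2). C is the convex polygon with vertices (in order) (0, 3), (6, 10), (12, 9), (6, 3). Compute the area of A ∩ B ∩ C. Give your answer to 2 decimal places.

0.89

The intersection is the polygon with vertices (8.5,5.5), (6,3), (5.286,3).
By the shoelace formula its area is 0.89.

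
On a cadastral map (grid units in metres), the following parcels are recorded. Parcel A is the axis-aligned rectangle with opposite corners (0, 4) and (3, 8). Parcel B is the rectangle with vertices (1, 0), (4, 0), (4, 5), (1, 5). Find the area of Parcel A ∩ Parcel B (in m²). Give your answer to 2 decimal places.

2.00

|Parcel A∩Parcel B|: x∈[1,3], y∈[4,5] → 2·1 = 2.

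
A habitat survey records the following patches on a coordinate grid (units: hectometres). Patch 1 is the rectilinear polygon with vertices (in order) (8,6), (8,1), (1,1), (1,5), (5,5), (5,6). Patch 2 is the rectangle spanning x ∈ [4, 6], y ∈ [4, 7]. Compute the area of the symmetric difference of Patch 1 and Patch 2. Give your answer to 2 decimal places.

|Patch 1| = 31, |Patch 2| = 6, |Patch 1∩Patch 2| = 3.
|Patch 1 △ Patch 2| = |Patch 1| + |Patch 2| − 2·|Patch 1∩Patch 2| = 31 + 6 − 6 = 31.00.

31.00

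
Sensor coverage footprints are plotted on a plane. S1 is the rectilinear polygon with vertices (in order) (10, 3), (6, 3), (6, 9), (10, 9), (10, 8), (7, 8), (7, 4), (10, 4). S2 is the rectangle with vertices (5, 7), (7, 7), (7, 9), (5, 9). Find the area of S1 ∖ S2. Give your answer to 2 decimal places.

|S1| = 12, |S1∩S2| = 2.
|S1 ∖ S2| = |S1| − |S1∩S2| = 12 − 2 = 10.00.

10.00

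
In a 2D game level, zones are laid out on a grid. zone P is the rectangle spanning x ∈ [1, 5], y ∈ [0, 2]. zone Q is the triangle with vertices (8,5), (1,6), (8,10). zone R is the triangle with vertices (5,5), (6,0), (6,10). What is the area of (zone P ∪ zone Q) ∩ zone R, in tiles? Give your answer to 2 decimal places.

The region (zone P ∪ zone Q) ∩ zone R is the polygon with vertices (5.083,5.417), (5.742,8.71), (6,8.857), (6,5.286).
By the shoelace formula its area is 2.01.

2.01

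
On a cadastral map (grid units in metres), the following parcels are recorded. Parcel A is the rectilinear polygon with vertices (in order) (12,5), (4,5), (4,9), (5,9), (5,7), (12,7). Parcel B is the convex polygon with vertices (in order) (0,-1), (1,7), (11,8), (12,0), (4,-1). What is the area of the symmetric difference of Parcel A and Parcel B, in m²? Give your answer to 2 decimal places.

|Parcel A| = 18, |Parcel B| = 90, |Parcel A∩Parcel B| = 14.85.
|Parcel A △ Parcel B| = |Parcel A| + |Parcel B| − 2·|Parcel A∩Parcel B| = 18 + 90 − 29.7 = 78.30.

78.30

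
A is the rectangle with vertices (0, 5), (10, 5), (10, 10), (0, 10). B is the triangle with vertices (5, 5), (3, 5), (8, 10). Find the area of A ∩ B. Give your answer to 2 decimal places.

The intersection is the polygon with vertices (3,5), (8,10), (5,5).
By the shoelace formula its area is 5.00.

5.00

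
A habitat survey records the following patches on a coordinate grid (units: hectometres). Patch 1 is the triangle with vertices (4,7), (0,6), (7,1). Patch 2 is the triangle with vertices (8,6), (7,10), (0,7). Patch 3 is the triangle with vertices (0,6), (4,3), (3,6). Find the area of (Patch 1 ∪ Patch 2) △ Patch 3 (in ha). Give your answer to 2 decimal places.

24.66

|Patch 1 ∪ Patch 2| = 28.6.
|(Patch 1 ∪ Patch 2) ∩ Patch 3| = 4.2188.
|(Patch 1 ∪ Patch 2) △ Patch 3| = 28.6 + 4.5 − 8.4375 = 24.66.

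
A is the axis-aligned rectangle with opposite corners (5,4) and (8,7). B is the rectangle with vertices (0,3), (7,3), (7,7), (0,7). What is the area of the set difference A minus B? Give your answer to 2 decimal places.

|A∩B|: x∈[5,7], y∈[4,7] → 2·3 = 6.
|A| = 9.
|A ∖ B| = |A| − |A∩B| = 9 − 6 = 3.00.

3.00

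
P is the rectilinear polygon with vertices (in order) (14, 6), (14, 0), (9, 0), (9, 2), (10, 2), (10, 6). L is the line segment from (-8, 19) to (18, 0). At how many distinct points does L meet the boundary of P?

The segment meets the boundary at (14,2.923), (10,5.846).

2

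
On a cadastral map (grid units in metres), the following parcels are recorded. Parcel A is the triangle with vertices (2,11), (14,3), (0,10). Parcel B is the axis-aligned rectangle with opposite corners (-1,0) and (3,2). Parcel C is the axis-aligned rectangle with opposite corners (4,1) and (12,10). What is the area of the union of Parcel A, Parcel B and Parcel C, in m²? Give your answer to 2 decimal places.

By inclusion–exclusion:
Individual areas: |Parcel A| = 14, |Parcel B| = 8, |Parcel C| = 72.
|Parcel A∩Parcel B| = 0.
|Parcel A∩Parcel C| = 8.
|Parcel B∩Parcel C| = 0 (no overlap).
|Parcel A∩Parcel B∩Parcel C| = 0.
|Parcel A ∪ Parcel B ∪ Parcel C| = 94 − 8 + 0 = 86.00.

86.00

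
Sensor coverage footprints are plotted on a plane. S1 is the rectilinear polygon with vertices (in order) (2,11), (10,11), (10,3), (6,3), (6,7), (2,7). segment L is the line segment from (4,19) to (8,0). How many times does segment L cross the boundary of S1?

The segment meets the boundary at (7.368,3), (5.684,11).

2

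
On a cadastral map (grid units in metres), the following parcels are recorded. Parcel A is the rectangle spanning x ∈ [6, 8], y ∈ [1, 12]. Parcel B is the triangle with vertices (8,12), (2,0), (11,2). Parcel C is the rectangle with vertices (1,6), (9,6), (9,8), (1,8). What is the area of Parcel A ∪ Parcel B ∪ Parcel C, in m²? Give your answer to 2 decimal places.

61.25

By inclusion–exclusion:
Individual areas: |Parcel A| = 22, |Parcel B| = 48, |Parcel C| = 16.
|Parcel A∩Parcel B| = 17.75.
|Parcel A∩Parcel C|: x∈[6,8], y∈[6,8] → 2·2 = 4.
|Parcel B∩Parcel C| = 7.
|Parcel A∩Parcel B∩Parcel C| = 4.
|Parcel A ∪ Parcel B ∪ Parcel C| = 86 − 28.75 + 4 = 61.25.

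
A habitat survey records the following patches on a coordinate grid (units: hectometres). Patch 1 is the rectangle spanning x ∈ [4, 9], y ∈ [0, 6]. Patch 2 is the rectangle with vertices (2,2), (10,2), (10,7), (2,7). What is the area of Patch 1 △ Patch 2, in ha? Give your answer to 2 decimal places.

30.00

|Patch 1∩Patch 2|: x∈[4,9], y∈[2,6] → 5·4 = 20.
|Patch 1 △ Patch 2| = |Patch 1| + |Patch 2| − 2·|Patch 1∩Patch 2| = 30 + 40 − 40 = 30.00.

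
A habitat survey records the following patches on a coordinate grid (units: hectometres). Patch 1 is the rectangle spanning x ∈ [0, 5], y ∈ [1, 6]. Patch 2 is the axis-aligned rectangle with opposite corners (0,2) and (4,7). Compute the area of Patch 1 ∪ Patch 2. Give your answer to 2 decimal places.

29.00

By inclusion–exclusion:
Individual areas: |Patch 1| = 25, |Patch 2| = 20.
|Patch 1∩Patch 2|: x∈[0,4], y∈[2,6] → 4·4 = 16.
|Patch 1 ∪ Patch 2| = 45 − 16 = 29.00.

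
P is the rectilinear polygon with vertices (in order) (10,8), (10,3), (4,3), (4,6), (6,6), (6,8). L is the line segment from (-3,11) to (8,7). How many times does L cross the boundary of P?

The segment meets the boundary at (6,7.727).

1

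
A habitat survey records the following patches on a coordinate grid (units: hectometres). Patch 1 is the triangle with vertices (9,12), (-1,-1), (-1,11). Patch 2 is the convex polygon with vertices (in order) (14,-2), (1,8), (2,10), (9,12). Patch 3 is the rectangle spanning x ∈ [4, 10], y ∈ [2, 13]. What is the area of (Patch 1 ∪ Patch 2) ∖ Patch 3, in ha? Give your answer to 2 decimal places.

|Patch 1 ∪ Patch 2| = 110.2974.
|(Patch 1 ∪ Patch 2) ∩ Patch 3| = 48.4974.
|(Patch 1 ∪ Patch 2) ∖ Patch 3| = 110.2974 − 48.4974 = 61.80.

61.80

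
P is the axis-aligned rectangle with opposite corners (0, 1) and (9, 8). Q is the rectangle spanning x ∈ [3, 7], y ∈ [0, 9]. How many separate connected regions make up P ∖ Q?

P ∖ Q splits into 2 disjoint pieces (area 14, area 21).

2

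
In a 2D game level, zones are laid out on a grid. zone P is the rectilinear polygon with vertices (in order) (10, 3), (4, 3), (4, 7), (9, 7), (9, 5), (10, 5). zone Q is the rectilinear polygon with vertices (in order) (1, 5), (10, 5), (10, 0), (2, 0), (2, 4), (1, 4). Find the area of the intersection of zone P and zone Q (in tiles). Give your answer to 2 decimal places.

The intersection is the polygon with vertices (4,3), (4,5), (9,5), (10,5), (10,3).
By the shoelace formula its area is 12.00.

12.00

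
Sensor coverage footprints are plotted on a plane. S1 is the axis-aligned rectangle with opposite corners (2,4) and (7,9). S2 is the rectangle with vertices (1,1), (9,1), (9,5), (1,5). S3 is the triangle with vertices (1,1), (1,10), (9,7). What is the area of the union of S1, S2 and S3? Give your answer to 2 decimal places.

59.58

By inclusion–exclusion:
Individual areas: |S1| = 25, |S2| = 32, |S3| = 36.
|S1∩S2|: x∈[2,7], y∈[4,5] → 5·1 = 5.
|S1∩S3| = 21.4167.
|S2∩S3| = 10.6667.
|S1∩S2∩S3| = 3.6667.
|S1 ∪ S2 ∪ S3| = 93 − 37.0833 + 3.6667 = 59.58.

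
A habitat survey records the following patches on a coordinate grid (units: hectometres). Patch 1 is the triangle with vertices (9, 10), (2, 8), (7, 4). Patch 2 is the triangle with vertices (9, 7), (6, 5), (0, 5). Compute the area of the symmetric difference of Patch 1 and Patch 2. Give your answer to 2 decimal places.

|Patch 1| = 19, |Patch 2| = 6, |Patch 1∩Patch 2| = 2.8164.
|Patch 1 △ Patch 2| = |Patch 1| + |Patch 2| − 2·|Patch 1∩Patch 2| = 19 + 6 − 5.6329 = 19.37.

19.37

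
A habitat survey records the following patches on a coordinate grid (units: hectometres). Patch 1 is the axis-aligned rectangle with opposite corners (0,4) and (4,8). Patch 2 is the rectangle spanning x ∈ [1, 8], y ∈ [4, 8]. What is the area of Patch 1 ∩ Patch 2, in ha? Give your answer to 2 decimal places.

12.00

|Patch 1∩Patch 2|: x∈[1,4], y∈[4,8] → 3·4 = 12.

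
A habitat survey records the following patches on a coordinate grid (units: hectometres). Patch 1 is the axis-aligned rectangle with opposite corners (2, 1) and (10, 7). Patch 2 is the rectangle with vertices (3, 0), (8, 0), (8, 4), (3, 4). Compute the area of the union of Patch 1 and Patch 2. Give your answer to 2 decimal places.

By inclusion–exclusion:
Individual areas: |Patch 1| = 48, |Patch 2| = 20.
|Patch 1∩Patch 2|: x∈[3,8], y∈[1,4] → 5·3 = 15.
|Patch 1 ∪ Patch 2| = 68 − 15 = 53.00.

53.00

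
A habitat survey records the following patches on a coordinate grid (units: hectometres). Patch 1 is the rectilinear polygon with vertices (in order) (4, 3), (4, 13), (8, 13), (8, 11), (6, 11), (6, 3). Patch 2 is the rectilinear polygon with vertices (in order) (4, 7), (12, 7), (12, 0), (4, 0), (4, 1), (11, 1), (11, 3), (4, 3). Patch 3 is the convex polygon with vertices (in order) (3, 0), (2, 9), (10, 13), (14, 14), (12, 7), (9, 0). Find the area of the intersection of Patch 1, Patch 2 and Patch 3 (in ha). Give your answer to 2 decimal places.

The intersection is the polygon with vertices (6,7), (6,3), (4,3), (4,7).
By the shoelace formula its area is 8.00.

8.00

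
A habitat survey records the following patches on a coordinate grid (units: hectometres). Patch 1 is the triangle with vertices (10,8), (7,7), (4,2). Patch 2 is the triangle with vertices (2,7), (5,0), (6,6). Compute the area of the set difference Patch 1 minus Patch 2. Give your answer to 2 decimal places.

|Patch 1| = 6, |Patch 1∩Patch 2| = 0.9818.
|Patch 1 ∖ Patch 2| = |Patch 1| − |Patch 1∩Patch 2| = 6 − 0.9818 = 5.02.

5.02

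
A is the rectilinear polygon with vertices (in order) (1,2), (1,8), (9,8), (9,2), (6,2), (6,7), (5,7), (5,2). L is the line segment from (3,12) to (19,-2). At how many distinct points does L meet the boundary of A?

2

The segment meets the boundary at (9,6.75), (7.571,8).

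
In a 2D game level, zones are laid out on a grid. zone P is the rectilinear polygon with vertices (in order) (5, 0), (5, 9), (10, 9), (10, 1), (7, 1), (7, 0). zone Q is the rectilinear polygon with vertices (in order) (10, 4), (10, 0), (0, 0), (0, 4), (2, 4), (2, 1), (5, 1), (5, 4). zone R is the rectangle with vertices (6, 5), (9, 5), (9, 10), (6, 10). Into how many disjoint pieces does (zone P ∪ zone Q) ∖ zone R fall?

(zone P ∪ zone Q) ∖ zone R is a single connected region.

1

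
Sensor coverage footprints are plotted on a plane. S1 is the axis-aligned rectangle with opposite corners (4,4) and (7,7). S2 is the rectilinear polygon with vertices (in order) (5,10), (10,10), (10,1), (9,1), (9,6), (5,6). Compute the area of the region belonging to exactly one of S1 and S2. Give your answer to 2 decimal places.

|S1| = 9, |S2| = 25, |S1∩S2| = 2.
|S1 △ S2| = |S1| + |S2| − 2·|S1∩S2| = 9 + 25 − 4 = 30.00.

30.00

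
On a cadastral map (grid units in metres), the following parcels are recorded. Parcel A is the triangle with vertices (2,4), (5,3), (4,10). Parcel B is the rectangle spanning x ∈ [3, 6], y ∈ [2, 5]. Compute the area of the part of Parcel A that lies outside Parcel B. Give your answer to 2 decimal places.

6.95

|Parcel A| = 10, |Parcel A∩Parcel B| = 3.0476.
|Parcel A ∖ Parcel B| = |Parcel A| − |Parcel A∩Parcel B| = 10 − 3.0476 = 6.95.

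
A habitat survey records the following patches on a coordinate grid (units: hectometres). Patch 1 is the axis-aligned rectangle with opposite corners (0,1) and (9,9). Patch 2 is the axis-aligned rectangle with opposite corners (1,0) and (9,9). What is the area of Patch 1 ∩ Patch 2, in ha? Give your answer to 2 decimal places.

|Patch 1∩Patch 2|: x∈[1,9], y∈[1,9] → 8·8 = 64.

64.00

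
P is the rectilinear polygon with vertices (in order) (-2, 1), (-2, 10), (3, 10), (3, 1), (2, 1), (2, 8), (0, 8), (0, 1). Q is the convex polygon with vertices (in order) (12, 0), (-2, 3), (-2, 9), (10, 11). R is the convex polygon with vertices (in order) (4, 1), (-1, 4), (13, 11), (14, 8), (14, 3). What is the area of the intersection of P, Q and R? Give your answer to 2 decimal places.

4.26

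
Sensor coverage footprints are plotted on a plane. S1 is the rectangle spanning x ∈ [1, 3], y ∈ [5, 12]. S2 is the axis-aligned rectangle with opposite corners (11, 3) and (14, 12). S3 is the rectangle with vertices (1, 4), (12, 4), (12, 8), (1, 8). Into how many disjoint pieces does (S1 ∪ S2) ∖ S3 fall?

2

(S1 ∪ S2) ∖ S3 splits into 2 disjoint pieces (area 8, area 23).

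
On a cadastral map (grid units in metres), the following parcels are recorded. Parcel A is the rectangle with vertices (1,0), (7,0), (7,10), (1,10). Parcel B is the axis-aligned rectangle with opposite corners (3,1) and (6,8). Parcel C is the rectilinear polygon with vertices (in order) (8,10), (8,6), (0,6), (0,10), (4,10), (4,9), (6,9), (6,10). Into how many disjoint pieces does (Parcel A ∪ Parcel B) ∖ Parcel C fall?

2

(Parcel A ∪ Parcel B) ∖ Parcel C splits into 2 disjoint pieces (area 36, area 2).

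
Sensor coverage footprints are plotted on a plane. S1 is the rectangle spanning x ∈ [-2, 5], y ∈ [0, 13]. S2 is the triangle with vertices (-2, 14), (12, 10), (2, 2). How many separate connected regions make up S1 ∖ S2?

2

S1 ∖ S2 splits into 2 disjoint pieces (area 41.4333, area 1.75).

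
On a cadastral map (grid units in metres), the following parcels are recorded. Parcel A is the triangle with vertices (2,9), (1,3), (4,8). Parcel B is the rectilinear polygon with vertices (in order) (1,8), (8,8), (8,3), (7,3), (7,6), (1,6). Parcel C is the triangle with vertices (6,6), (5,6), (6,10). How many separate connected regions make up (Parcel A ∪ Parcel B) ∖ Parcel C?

(Parcel A ∪ Parcel B) ∖ Parcel C splits into 2 disjoint pieces (area 11.5333, area 7).

2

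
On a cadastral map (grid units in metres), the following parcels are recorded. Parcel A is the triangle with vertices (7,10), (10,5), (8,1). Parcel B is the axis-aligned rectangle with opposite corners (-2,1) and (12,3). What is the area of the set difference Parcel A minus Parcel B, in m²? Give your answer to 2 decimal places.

9.78

|Parcel A| = 11, |Parcel A∩Parcel B| = 1.2222.
|Parcel A ∖ Parcel B| = |Parcel A| − |Parcel A∩Parcel B| = 11 − 1.2222 = 9.78.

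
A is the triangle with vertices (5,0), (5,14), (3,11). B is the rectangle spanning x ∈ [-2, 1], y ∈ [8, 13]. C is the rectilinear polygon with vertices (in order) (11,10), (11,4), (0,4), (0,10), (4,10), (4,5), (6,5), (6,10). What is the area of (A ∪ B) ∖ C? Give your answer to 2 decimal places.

|A ∪ B| = 29.
|(A ∪ B) ∩ C| = 4.6591.
|(A ∪ B) ∖ C| = 29 − 4.6591 = 24.34.

24.34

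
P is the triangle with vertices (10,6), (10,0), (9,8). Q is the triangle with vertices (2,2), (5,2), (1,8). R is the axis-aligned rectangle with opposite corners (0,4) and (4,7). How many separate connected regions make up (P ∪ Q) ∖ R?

3

(P ∪ Q) ∖ R splits into 3 disjoint pieces (area 3, area 5, area 0.25).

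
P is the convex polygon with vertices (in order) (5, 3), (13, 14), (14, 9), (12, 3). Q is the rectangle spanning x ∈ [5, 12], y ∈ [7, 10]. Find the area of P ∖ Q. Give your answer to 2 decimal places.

|P| = 46.5, |P∩Q| = 9.
|P ∖ Q| = |P| − |P∩Q| = 46.5 − 9 = 37.50.

37.50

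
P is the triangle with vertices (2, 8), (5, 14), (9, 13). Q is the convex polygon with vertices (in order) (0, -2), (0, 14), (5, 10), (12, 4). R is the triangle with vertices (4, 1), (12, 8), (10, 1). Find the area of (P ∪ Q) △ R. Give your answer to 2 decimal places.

|P ∪ Q| = 107.5647.
|(P ∪ Q) ∩ R| = 13.5508.
|(P ∪ Q) △ R| = 107.5647 + 21 − 27.1017 = 101.46.

101.46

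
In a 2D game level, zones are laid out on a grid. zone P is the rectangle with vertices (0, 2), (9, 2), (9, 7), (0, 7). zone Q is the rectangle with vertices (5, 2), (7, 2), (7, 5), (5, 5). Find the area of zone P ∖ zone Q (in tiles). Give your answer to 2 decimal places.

39.00

|zone P∩zone Q|: x∈[5,7], y∈[2,5] → 2·3 = 6.
|zone P| = 45.
|zone P ∖ zone Q| = |zone P| − |zone P∩zone Q| = 45 − 6 = 39.00.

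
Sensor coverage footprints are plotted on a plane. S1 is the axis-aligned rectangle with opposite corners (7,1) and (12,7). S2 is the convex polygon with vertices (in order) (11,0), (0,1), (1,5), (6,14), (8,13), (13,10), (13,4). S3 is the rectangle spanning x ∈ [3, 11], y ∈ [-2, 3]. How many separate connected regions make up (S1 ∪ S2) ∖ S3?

1

(S1 ∪ S2) ∖ S3 is a single connected region.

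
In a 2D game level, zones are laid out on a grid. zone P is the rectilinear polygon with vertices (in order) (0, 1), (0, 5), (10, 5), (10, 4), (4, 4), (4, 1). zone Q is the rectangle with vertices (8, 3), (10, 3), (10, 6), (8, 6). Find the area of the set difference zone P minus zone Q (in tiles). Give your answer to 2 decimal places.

|zone P| = 22, |zone P∩zone Q| = 2.
|zone P ∖ zone Q| = |zone P| − |zone P∩zone Q| = 22 − 2 = 20.00.

20.00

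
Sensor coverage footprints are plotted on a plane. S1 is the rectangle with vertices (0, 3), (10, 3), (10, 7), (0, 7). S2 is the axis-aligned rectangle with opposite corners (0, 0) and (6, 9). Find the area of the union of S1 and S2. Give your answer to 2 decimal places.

By inclusion–exclusion:
Individual areas: |S1| = 40, |S2| = 54.
|S1∩S2|: x∈[0,6], y∈[3,7] → 6·4 = 24.
|S1 ∪ S2| = 94 − 24 = 70.00.

70.00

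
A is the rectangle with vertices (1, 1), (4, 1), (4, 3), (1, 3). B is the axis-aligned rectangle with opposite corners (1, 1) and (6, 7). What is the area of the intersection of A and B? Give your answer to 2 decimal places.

|A∩B|: x∈[1,4], y∈[1,3] → 3·2 = 6.

6.00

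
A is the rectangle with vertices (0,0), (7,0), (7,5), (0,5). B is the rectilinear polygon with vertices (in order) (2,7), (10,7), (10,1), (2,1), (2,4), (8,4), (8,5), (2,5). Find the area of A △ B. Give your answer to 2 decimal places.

47.00

|A| = 35, |B| = 42, |A∩B| = 15.
|A △ B| = |A| + |B| − 2·|A∩B| = 35 + 42 − 30 = 47.00.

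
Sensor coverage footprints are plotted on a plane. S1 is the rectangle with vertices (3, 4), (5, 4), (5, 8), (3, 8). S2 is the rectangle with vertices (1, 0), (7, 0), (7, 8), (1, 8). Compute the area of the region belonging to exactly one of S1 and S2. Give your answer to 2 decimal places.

|S1∩S2|: x∈[3,5], y∈[4,8] → 2·4 = 8.
|S1 △ S2| = |S1| + |S2| − 2·|S1∩S2| = 8 + 48 − 16 = 40.00.

40.00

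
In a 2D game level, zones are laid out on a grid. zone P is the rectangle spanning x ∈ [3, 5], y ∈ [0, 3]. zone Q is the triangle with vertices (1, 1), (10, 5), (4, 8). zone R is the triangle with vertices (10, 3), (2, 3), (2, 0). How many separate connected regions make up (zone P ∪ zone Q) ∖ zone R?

2

(zone P ∪ zone Q) ∖ zone R splits into 2 disjoint pieces (area 1.5, area 22.7778).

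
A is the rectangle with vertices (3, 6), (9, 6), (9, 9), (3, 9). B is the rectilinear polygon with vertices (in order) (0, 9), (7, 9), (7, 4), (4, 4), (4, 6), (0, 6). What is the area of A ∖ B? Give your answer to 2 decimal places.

6.00

|A| = 18, |A∩B| = 12.
|A ∖ B| = |A| − |A∩B| = 18 − 12 = 6.00.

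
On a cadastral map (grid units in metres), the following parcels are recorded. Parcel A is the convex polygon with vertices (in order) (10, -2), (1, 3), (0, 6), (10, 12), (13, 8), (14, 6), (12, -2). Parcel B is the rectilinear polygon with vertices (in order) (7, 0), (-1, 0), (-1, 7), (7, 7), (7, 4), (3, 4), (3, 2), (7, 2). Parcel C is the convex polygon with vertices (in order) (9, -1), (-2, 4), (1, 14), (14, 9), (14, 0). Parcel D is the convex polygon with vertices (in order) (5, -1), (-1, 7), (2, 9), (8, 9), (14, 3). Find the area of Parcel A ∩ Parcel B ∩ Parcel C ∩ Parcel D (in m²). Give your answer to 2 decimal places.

25.69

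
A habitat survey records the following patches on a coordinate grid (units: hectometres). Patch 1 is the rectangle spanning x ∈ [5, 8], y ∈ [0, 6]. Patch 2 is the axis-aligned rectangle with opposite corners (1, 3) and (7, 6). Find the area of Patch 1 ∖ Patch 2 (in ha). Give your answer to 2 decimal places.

12.00

|Patch 1∩Patch 2|: x∈[5,7], y∈[3,6] → 2·3 = 6.
|Patch 1| = 18.
|Patch 1 ∖ Patch 2| = |Patch 1| − |Patch 1∩Patch 2| = 18 − 6 = 12.00.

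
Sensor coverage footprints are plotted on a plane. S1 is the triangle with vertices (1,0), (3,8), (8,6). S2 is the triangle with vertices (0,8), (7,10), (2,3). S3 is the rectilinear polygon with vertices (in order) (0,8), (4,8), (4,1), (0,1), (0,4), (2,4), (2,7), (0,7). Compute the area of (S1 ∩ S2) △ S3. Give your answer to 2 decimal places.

|S1 ∩ S2| = 5.9769.
|(S1 ∩ S2) ∩ S3| = 5.0769.
|(S1 ∩ S2) △ S3| = 5.9769 + 22 − 10.1538 = 17.82.

17.82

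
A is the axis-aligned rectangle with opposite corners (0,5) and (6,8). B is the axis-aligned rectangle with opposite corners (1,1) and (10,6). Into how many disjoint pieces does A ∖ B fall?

A ∖ B is a single connected region.

1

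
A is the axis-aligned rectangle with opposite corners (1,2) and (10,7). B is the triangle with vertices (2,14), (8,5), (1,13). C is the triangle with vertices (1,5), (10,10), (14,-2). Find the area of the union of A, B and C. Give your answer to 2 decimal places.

82.68

By inclusion–exclusion:
Individual areas: |A| = 45, |B| = 7.5, |C| = 64.
|A∩B| = 0.4167.
|A∩C| = 33.0429.
|B∩C| = 0.7736.
|A∩B∩C| = 0.4167.
|A ∪ B ∪ C| = 116.5 − 34.2331 + 0.4167 = 82.68.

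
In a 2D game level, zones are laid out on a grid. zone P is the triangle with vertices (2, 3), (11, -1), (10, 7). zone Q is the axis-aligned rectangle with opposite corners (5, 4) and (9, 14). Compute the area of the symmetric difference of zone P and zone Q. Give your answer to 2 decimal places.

|zone P| = 34, |zone Q| = 40, |zone P∩zone Q| = 6.
|zone P △ zone Q| = |zone P| + |zone Q| − 2·|zone P∩zone Q| = 34 + 40 − 12 = 62.00.

62.00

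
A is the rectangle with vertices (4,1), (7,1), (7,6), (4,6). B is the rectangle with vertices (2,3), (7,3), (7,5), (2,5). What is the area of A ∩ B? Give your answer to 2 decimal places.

|A∩B|: x∈[4,7], y∈[3,5] → 3·2 = 6.

6.00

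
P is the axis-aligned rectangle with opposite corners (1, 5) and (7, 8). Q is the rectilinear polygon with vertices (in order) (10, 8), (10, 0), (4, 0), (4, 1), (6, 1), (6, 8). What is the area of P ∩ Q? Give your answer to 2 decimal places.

3.00

The intersection is the polygon with vertices (7,5), (6,5), (6,8), (7,8).
By the shoelace formula its area is 3.00.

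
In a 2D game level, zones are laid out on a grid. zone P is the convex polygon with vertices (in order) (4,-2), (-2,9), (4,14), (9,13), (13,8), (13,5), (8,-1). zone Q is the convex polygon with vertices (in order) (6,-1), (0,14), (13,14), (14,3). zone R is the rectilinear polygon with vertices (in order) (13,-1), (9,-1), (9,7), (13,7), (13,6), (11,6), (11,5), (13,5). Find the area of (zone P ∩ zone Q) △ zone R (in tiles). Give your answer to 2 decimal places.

110.71

|zone P ∩ zone Q| = 111.7857.
|(zone P ∩ zone Q) ∩ zone R| = 15.5357.
|(zone P ∩ zone Q) △ zone R| = 111.7857 + 30 − 31.0714 = 110.71.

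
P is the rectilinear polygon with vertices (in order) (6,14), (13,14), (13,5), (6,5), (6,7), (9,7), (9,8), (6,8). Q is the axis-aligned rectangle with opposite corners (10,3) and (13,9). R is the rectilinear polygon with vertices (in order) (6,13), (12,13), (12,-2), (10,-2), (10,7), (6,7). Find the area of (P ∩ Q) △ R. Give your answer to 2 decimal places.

50.00

|P ∩ Q| = 12.
|(P ∩ Q) ∩ R| = 8.
|(P ∩ Q) △ R| = 12 + 54 − 16 = 50.00.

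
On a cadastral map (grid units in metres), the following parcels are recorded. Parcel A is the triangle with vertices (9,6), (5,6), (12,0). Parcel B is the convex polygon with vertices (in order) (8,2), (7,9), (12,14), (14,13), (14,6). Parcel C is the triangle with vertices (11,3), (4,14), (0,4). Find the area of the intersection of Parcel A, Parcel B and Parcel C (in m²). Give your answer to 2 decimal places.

5.64

The intersection is the polygon with vertices (10.25,3.5), (9.68,3.12), (8.203,3.254), (7.767,3.628), (7.429,6), (9,6).
By the shoelace formula its area is 5.64.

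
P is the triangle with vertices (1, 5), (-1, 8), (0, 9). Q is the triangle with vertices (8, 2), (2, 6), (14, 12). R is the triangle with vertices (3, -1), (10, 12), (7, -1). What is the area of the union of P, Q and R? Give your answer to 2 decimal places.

58.85

By inclusion–exclusion:
Individual areas: |P| = 2.5, |Q| = 42, |R| = 26.
|P∩Q| = 0.
|P∩R| = 0.
|Q∩R| = 11.6502.
|P∩Q∩R| = 0.
|P ∪ Q ∪ R| = 70.5 − 11.6502 + 0 = 58.85.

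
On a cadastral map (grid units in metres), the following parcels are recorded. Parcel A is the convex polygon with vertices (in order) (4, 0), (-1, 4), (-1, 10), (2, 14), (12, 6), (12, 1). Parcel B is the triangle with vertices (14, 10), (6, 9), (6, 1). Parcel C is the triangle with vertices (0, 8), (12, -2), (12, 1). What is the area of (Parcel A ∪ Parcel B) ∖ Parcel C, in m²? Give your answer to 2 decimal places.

117.50

|Parcel A ∪ Parcel B| = 130.8059.
|(Parcel A ∪ Parcel B) ∩ Parcel C| = 13.3043.
|(Parcel A ∪ Parcel B) ∖ Parcel C| = 130.8059 − 13.3043 = 117.50.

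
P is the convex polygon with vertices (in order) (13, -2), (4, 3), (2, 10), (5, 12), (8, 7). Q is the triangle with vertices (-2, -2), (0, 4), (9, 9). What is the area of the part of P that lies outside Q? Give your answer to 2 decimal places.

50.28

|P| = 56.5, |P∩Q| = 6.2203.
|P ∖ Q| = |P| − |P∩Q| = 56.5 − 6.2203 = 50.28.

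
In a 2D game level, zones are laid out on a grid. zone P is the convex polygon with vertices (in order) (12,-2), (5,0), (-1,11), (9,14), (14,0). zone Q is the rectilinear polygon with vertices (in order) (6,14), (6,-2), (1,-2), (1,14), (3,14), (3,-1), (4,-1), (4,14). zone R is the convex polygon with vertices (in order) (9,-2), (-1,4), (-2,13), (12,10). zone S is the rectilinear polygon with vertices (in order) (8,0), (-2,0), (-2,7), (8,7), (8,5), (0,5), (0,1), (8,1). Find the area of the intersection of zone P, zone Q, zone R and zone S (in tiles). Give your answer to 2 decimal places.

7.62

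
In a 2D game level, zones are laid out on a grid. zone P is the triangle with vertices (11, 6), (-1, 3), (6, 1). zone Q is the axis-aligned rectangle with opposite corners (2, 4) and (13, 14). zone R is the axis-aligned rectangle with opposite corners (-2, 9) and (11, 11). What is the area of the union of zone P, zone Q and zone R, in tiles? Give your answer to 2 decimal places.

By inclusion–exclusion:
Individual areas: |zone P| = 22.5, |zone Q| = 110, |zone R| = 26.
|zone P∩zone Q| = 6.
|zone P∩zone R| = 0.
|zone Q∩zone R|: x∈[2,11], y∈[9,11] → 9·2 = 18.
|zone P∩zone Q∩zone R| = 0.
|zone P ∪ zone Q ∪ zone R| = 158.5 − 24 + 0 = 134.50.

134.50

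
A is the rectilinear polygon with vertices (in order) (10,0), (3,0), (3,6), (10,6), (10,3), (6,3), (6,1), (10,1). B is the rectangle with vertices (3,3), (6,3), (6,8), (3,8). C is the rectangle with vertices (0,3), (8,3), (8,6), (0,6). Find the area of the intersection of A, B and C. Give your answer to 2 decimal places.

The intersection is the polygon with vertices (6,6), (6,3), (3,3), (3,6).
By the shoelace formula its area is 9.00.

9.00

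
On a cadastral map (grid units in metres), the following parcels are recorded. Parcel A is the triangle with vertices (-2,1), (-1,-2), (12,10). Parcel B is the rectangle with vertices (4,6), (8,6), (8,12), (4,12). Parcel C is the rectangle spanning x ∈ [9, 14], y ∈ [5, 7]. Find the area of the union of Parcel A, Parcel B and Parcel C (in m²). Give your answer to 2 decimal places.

57.96

By inclusion–exclusion:
Individual areas: |Parcel A| = 25.5, |Parcel B| = 24, |Parcel C| = 10.
|Parcel A∩Parcel B| = 1.536.
|Parcel A∩Parcel C| = 0.
|Parcel B∩Parcel C| = 0 (no overlap).
|Parcel A∩Parcel B∩Parcel C| = 0.
|Parcel A ∪ Parcel B ∪ Parcel C| = 59.5 − 1.536 + 0 = 57.96.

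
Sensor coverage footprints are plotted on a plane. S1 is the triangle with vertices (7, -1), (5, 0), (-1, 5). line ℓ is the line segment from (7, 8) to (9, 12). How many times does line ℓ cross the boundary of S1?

The segment lies entirely outside S1 and never meets its boundary.

0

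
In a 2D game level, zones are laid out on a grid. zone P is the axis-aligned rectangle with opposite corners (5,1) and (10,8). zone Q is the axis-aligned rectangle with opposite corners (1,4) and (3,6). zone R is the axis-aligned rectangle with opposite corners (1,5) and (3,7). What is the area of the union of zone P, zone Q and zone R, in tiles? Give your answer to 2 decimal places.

41.00

By inclusion–exclusion:
Individual areas: |zone P| = 35, |zone Q| = 4, |zone R| = 4.
|zone P∩zone Q| = 0 (no overlap).
|zone P∩zone R| = 0 (no overlap).
|zone Q∩zone R|: x∈[1,3], y∈[5,6] → 2·1 = 2.
|zone P∩zone Q∩zone R| = 0.
|zone P ∪ zone Q ∪ zone R| = 43 − 2 + 0 = 41.00.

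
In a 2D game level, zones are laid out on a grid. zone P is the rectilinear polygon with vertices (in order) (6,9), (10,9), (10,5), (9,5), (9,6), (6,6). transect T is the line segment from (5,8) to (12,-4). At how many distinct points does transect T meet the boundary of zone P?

The segment meets the boundary at (6.167,6), (6,6.286).

2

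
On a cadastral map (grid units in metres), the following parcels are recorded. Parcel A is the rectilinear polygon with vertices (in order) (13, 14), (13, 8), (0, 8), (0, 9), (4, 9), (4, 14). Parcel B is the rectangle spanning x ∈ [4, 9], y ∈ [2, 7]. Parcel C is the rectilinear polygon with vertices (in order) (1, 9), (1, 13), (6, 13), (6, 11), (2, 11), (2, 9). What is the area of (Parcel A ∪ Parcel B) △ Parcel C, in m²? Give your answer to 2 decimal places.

87.00

|Parcel A ∪ Parcel B| = 83.
|(Parcel A ∪ Parcel B) ∩ Parcel C| = 4.
|(Parcel A ∪ Parcel B) △ Parcel C| = 83 + 12 − 8 = 87.00.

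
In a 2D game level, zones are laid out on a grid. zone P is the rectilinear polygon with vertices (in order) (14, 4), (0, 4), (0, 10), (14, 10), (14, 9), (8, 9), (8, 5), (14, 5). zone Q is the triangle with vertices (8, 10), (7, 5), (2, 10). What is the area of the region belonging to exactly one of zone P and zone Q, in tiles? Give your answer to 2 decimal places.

|zone P| = 60, |zone Q| = 15, |zone P∩zone Q| = 15.
|zone P △ zone Q| = |zone P| + |zone Q| − 2·|zone P∩zone Q| = 60 + 15 − 30 = 45.00.

45.00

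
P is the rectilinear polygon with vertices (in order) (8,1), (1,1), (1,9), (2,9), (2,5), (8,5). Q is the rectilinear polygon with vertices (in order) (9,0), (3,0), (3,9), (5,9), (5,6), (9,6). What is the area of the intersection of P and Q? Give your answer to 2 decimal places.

The intersection is the polygon with vertices (3,1), (3,5), (8,5), (8,1).
By the shoelace formula its area is 20.00.

20.00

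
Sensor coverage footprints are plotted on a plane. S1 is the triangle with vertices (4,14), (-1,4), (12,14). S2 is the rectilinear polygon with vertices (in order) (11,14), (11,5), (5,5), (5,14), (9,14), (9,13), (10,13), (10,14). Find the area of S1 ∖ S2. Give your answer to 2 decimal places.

22.54

|S1| = 40, |S1∩S2| = 17.4615.
|S1 ∖ S2| = |S1| − |S1∩S2| = 40 − 17.4615 = 22.54.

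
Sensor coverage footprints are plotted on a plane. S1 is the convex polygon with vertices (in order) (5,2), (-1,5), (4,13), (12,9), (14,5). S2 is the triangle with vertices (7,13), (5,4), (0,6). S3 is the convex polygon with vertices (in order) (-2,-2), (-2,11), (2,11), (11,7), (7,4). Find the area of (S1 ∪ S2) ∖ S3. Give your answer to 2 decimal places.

|S1 ∪ S2| = 95.025.
|(S1 ∪ S2) ∩ S3| = 52.9907.
|(S1 ∪ S2) ∖ S3| = 95.025 − 52.9907 = 42.03.

42.03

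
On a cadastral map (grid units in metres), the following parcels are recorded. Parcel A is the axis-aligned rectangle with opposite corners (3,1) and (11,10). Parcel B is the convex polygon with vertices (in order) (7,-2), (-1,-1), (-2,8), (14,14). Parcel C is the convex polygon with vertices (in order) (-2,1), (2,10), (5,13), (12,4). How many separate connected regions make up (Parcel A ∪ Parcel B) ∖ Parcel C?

(Parcel A ∪ Parcel B) ∖ Parcel C splits into 3 disjoint pieces (area 40.2348, area 10.8889, area 25.9393).

3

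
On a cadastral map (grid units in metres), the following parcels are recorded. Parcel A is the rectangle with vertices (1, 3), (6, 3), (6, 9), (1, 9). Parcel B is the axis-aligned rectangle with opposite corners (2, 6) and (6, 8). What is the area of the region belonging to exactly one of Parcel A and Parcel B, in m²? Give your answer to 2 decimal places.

22.00

|Parcel A∩Parcel B|: x∈[2,6], y∈[6,8] → 4·2 = 8.
|Parcel A △ Parcel B| = |Parcel A| + |Parcel B| − 2·|Parcel A∩Parcel B| = 30 + 8 − 16 = 22.00.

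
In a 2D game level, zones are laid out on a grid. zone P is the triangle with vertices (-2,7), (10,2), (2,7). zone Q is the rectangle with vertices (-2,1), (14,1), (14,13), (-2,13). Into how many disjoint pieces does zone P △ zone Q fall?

zone P △ zone Q is a single connected region.

1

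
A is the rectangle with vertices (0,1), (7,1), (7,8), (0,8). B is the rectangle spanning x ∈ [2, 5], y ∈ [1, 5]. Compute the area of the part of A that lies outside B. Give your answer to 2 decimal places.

37.00

|A∩B|: x∈[2,5], y∈[1,5] → 3·4 = 12.
|A| = 49.
|A ∖ B| = |A| − |A∩B| = 49 − 12 = 37.00.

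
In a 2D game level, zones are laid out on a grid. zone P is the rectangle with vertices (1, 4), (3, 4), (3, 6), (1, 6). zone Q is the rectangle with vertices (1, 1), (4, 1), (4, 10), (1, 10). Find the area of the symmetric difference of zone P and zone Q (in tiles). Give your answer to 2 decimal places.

|zone P∩zone Q|: x∈[1,3], y∈[4,6] → 2·2 = 4.
|zone P △ zone Q| = |zone P| + |zone Q| − 2·|zone P∩zone Q| = 4 + 27 − 8 = 23.00.

23.00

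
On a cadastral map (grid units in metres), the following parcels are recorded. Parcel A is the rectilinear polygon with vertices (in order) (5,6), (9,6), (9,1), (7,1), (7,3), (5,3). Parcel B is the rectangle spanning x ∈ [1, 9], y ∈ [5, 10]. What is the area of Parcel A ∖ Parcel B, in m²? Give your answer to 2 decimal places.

|Parcel A| = 16, |Parcel A∩Parcel B| = 4.
|Parcel A ∖ Parcel B| = |Parcel A| − |Parcel A∩Parcel B| = 16 − 4 = 12.00.

12.00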